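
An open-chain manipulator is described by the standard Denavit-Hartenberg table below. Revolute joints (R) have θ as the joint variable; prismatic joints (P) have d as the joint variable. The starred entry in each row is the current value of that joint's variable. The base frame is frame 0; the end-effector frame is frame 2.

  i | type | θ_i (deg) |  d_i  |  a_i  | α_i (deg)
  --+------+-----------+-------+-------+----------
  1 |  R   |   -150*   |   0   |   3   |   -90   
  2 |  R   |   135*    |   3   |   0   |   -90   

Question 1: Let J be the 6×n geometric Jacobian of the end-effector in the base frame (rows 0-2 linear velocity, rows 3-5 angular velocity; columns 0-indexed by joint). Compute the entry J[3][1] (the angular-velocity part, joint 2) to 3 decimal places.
0.500

axis z_1 = (0.5000,-0.8660,0.0000); lever o_n−o_1 = (1.5000,-2.5981,0.0000)
cross product → J_v[:, 1] = (0.0000,0.0000,0.0000)
J_ω[:, 1] = z_1
entry J[3][1] = 0.5000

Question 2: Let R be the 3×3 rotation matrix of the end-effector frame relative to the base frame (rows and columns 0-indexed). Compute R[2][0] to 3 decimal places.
-0.707

End-effector x-axis (col 0 of R) = (0.6124,0.3536,-0.7071)
R[2][0] = -0.7071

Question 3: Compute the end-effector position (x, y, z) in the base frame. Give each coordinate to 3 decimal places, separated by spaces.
-1.098 -4.098 0.000

after link 1: o_1 = (-2.5981, -1.5000, 0.0000)
after link 2: o_2 = (-1.0981, -4.0981, 0.0000)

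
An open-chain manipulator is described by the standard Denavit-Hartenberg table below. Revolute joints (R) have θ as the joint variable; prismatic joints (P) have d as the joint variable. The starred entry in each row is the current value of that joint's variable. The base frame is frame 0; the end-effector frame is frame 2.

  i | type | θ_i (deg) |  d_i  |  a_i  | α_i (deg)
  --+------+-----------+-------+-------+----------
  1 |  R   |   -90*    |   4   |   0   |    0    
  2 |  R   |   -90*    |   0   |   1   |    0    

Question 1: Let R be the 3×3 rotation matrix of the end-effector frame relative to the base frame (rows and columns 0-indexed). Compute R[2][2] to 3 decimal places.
1.000

End-effector z-axis (col 2 of R) = (0.0000,0.0000,1.0000)
R[2][2] = 1.0000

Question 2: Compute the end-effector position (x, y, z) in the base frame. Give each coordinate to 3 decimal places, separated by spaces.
-1.000 -0.000 4.000

after link 1: o_1 = (0.0000, 0.0000, 4.0000)
after link 2: o_2 = (-1.0000, -0.0000, 4.0000)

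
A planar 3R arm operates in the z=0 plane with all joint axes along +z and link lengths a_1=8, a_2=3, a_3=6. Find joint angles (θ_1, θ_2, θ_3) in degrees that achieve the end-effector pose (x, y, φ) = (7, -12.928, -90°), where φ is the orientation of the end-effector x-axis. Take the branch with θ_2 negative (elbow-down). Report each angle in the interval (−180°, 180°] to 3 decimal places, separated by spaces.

-29.408 -60.004 -0.588

wrist centre = target − a_3·(cos φ, sin φ) = (7.0000, -6.9280)
cos θ_2 = (96.9972−8²−3²)/(2·8·3) = 0.4999; θ_2 = -60.0039° (elbow-down)
β = atan2(-6.9280,7.0000) = -44.7038°; ψ = atan2(-2.5982,9.4998) = -15.2962°
θ_1 = β − ψ = -29.4076°
θ_3 = φ − θ_1 − θ_2 = -0.5885° (wrapped to (-180°,180°])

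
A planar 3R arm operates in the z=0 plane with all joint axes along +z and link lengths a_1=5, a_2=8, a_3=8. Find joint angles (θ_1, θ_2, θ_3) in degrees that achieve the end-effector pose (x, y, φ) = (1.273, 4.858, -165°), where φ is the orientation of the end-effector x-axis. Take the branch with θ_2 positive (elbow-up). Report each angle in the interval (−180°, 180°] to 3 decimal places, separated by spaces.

wrist centre = target − a_3·(cos φ, sin φ) = (9.0004, 6.9286)
cos θ_2 = (129.0122−5²−8²)/(2·5·8) = 0.5002; θ_2 = 59.9899° (elbow-up)
β = atan2(6.9286,9.0004) = 37.5892°; ψ = atan2(6.9275,9.0012) = 37.5825°
θ_1 = β − ψ = 0.0067°
θ_3 = φ − θ_1 − θ_2 = 135.0034° (wrapped to (-180°,180°])

0.007 59.990 135.003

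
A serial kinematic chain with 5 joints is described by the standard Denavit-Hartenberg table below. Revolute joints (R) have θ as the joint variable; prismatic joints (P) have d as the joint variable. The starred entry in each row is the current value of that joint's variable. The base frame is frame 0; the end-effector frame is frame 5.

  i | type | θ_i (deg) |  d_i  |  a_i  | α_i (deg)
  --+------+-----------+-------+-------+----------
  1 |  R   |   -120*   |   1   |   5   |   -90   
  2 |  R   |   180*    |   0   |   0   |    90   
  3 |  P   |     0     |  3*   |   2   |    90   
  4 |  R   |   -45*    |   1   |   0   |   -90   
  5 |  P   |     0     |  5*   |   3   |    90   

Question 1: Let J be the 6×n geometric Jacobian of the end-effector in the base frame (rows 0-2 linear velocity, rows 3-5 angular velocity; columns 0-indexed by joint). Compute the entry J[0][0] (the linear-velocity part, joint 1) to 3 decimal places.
-2.801

axis z_0 = ẑ; lever o_n−o_0 = (0.4624,2.8009,-3.4142)
cross product → J_v[:, 0] = (-2.8009,0.4624,0.0000)
J_ω[:, 0] = z_0
entry J[0][0] = -2.8009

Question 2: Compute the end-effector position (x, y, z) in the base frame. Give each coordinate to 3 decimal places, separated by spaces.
after link 1: o_1 = (-2.5000, -4.3301, 1.0000)
after link 2: o_2 = (-2.5000, -4.3301, 1.0000)
after link 3: o_3 = (-1.5000, -2.5981, -2.0000)
after link 4: o_4 = (-2.3660, -2.0981, -2.0000)
after link 5: o_5 = (0.4624, 2.8009, -3.4142)

0.462 2.801 -3.414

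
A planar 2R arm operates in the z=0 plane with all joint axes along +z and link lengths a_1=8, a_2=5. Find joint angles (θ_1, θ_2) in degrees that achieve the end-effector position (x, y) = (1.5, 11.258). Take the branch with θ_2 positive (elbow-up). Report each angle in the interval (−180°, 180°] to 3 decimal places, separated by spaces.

cos θ_2 = (128.9926−8²−5²)/(2·8·5) = 0.4999; θ_2 = 60.0061° (elbow-up)
β = atan2(11.2580,1.5000) = 82.4107°; ψ = atan2(4.3304,10.4995) = 22.4131°
θ_1 = β − ψ = 59.9976°

59.998 60.006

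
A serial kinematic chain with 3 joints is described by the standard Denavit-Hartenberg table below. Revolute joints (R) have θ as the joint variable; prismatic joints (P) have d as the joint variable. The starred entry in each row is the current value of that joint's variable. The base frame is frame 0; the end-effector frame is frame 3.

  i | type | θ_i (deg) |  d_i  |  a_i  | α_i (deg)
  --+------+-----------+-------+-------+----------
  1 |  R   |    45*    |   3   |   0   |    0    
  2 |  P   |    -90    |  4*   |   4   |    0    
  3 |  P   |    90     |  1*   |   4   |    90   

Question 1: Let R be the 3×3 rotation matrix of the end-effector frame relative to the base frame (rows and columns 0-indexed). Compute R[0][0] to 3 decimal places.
End-effector x-axis (col 0 of R) = (0.7071,0.7071,0.0000)
R[0][0] = 0.7071

0.707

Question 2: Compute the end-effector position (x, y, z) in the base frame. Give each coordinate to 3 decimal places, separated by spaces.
5.657 -0.000 8.000

after link 1: o_1 = (0.0000, 0.0000, 3.0000)
after link 2: o_2 = (2.8284, -2.8284, 7.0000)
after link 3: o_3 = (5.6569, -0.0000, 8.0000)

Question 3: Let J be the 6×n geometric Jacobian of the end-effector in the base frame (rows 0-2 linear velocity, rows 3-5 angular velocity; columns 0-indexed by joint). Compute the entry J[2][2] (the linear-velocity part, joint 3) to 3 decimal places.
prismatic axis z_2 = (0.0000,0.0000,1.0000)
J_v[:, 2] = z_2; J_ω[:, 2] = (0,0,0)
entry J[2][2] = 1.0000

1.000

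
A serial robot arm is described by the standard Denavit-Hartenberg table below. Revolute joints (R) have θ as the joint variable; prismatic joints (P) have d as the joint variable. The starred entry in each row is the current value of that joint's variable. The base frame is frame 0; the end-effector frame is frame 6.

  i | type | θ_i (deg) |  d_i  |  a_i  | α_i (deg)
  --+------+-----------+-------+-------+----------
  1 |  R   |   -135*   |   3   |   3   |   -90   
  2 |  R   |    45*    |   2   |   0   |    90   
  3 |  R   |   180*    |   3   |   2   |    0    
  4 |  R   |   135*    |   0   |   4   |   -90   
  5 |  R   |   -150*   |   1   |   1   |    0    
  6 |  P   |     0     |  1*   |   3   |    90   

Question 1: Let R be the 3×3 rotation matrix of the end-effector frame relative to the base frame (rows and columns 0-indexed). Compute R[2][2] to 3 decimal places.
End-effector z-axis (col 2 of R) = (0.8598,0.3598,-0.3624)
R[2][2] = -0.3624

-0.362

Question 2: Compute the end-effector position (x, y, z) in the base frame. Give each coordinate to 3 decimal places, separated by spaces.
-2.372 -6.664 6.682

after link 1: o_1 = (-2.1213, -2.1213, 3.0000)
after link 2: o_2 = (-0.7071, -3.5355, 3.0000)
after link 3: o_3 = (-1.2071, -4.0355, 6.5355)
after link 4: o_4 = (-4.6213, -3.4497, 4.5355)
after link 5: o_5 = (-3.9857, -4.6801, 4.8221)
after link 6: o_6 = (-2.3716, -6.6642, 6.6818)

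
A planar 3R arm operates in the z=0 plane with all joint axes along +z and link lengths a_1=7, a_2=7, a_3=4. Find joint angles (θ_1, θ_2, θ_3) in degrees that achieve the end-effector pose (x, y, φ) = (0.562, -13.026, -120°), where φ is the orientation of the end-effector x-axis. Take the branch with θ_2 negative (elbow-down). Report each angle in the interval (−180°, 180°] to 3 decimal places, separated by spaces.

wrist centre = target − a_3·(cos φ, sin φ) = (2.5620, -9.5619)
cos θ_2 = (97.9937−7²−7²)/(2·7·7) = -0.0001; θ_2 = -90.0037° (elbow-down)
β = atan2(-9.5619,2.5620) = -75.0006°; ψ = atan2(-7.0000,6.9996) = -45.0018°
θ_1 = β − ψ = -29.9987°
θ_3 = φ − θ_1 − θ_2 = 0.0024° (wrapped to (-180°,180°])

-29.999 -90.004 0.002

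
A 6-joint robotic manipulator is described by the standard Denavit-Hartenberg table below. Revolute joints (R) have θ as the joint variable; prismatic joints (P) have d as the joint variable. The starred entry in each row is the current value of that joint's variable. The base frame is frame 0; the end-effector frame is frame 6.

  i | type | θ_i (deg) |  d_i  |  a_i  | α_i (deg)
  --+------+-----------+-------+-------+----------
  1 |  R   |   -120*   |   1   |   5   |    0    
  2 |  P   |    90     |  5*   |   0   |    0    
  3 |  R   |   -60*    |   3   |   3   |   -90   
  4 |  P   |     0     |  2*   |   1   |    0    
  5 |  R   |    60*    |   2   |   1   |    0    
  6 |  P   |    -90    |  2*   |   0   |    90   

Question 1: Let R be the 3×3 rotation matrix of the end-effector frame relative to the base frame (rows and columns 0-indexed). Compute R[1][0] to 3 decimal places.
End-effector x-axis (col 0 of R) = (0.0000,-0.8660,0.5000)
R[1][0] = -0.8660

-0.866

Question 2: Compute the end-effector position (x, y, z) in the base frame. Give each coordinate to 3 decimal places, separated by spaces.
3.500 -8.830 8.134

after link 1: o_1 = (-2.5000, -4.3301, 1.0000)
after link 2: o_2 = (-2.5000, -4.3301, 6.0000)
after link 3: o_3 = (-2.5000, -7.3301, 9.0000)
after link 4: o_4 = (-0.5000, -8.3301, 9.0000)
after link 5: o_5 = (1.5000, -8.8301, 8.1340)
after link 6: o_6 = (3.5000, -8.8301, 8.1340)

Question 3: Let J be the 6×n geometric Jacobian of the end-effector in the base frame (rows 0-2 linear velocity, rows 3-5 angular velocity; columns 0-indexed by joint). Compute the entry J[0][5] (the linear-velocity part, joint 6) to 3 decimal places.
prismatic axis z_5 = (1.0000,0.0000,0.0000)
J_v[:, 5] = z_5; J_ω[:, 5] = (0,0,0)
entry J[0][5] = 1.0000

1.000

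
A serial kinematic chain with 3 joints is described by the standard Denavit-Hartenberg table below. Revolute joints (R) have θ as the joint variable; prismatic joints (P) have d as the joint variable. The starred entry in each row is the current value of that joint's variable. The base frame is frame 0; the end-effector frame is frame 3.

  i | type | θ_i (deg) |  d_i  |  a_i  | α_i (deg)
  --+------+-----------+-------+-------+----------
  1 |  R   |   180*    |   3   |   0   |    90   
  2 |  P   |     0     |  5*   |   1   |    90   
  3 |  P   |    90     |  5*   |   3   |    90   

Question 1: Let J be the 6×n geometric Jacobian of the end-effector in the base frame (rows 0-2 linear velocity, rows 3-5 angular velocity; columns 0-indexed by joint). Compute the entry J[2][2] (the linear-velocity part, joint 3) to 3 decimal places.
prismatic axis z_2 = (0.0000,0.0000,-1.0000)
J_v[:, 2] = z_2; J_ω[:, 2] = (0,0,0)
entry J[2][2] = -1.0000

-1.000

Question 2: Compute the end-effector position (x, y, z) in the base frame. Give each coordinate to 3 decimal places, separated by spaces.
-1.000 8.000 -2.000

after link 1: o_1 = (0.0000, 0.0000, 3.0000)
after link 2: o_2 = (-1.0000, 5.0000, 3.0000)
after link 3: o_3 = (-1.0000, 8.0000, -2.0000)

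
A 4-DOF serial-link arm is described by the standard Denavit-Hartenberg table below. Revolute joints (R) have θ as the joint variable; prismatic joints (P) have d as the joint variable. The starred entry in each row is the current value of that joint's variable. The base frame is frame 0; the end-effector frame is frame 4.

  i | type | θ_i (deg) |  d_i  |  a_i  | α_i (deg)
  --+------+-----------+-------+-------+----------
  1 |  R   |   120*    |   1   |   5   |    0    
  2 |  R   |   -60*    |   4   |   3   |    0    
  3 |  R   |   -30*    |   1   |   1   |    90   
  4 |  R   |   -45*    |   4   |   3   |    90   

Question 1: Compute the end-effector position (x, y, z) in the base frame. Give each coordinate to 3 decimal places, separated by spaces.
after link 1: o_1 = (-2.5000, 4.3301, 1.0000)
after link 2: o_2 = (-1.0000, 6.9282, 5.0000)
after link 3: o_3 = (-0.1340, 7.4282, 6.0000)
after link 4: o_4 = (3.7031, 5.0248, 3.8787)

3.703 5.025 3.879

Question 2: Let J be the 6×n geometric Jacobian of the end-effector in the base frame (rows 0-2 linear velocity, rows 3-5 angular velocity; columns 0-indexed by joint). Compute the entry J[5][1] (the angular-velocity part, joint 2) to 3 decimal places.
axis z_1 = (0.0000,0.0000,1.0000); lever o_n−o_1 = (6.2031,0.6946,2.8787)
cross product → J_v[:, 1] = (-0.6946,6.2031,0.0000)
J_ω[:, 1] = z_1
entry J[5][1] = 1.0000

1.000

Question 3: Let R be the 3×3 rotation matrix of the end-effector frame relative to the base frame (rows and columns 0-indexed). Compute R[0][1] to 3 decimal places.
0.500

End-effector y-axis (col 1 of R) = (0.5000,-0.8660,0.0000)
R[0][1] = 0.5000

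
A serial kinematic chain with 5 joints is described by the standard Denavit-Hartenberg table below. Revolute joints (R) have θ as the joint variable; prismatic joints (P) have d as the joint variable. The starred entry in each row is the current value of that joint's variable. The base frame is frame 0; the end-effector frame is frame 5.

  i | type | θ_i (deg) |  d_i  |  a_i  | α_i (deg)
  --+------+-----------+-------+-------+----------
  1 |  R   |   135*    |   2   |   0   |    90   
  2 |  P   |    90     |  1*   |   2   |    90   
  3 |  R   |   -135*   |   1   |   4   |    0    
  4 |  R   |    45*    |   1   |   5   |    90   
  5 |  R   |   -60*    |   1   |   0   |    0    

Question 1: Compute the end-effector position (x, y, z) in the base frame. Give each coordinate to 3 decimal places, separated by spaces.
-6.243 -3.414 0.172

after link 1: o_1 = (0.0000, 0.0000, 2.0000)
after link 2: o_2 = (0.7071, 0.7071, 4.0000)
after link 3: o_3 = (-2.0000, -0.5858, 1.1716)
after link 4: o_4 = (-6.2426, -3.4142, 1.1716)
after link 5: o_5 = (-6.2426, -3.4142, 0.1716)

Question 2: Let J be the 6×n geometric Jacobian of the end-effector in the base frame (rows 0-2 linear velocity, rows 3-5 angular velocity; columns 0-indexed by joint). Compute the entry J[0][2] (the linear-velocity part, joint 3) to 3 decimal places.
axis z_2 = (-0.7071,0.7071,-0.0000); lever o_n−o_2 = (-6.9497,-4.1213,-3.8284)
cross product → J_v[:, 2] = (-2.7071,-2.7071,7.8284)
J_ω[:, 2] = z_2
entry J[0][2] = -2.7071

-2.707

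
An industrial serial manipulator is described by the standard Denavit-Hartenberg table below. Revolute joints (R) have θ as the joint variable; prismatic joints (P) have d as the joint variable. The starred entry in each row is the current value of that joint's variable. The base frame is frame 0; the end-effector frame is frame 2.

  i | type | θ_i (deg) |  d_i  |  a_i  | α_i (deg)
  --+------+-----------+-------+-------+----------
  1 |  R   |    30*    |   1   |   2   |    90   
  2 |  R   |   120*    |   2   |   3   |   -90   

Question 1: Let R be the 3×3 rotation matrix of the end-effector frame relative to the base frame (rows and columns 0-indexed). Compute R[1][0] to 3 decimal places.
-0.250

End-effector x-axis (col 0 of R) = (-0.4330,-0.2500,0.8660)
R[1][0] = -0.2500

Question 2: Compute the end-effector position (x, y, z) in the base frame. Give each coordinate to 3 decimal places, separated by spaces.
1.433 -1.482 3.598

after link 1: o_1 = (1.7321, 1.0000, 1.0000)
after link 2: o_2 = (1.4330, -1.4821, 3.5981)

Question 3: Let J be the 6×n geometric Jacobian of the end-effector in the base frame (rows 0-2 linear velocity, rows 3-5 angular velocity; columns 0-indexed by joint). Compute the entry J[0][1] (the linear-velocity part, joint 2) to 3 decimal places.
axis z_1 = (0.5000,-0.8660,0.0000); lever o_n−o_1 = (-0.2990,-2.4821,2.5981)
cross product → J_v[:, 1] = (-2.2500,-1.2990,-1.5000)
J_ω[:, 1] = z_1
entry J[0][1] = -2.2500

-2.250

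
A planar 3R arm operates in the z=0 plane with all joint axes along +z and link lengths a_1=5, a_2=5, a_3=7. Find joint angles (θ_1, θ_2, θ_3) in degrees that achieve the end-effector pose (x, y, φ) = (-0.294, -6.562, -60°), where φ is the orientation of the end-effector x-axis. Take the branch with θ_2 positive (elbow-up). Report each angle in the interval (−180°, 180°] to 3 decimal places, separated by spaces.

wrist centre = target − a_3·(cos φ, sin φ) = (-3.7940, -0.4998)
cos θ_2 = (14.6443−5²−5²)/(2·5·5) = -0.7071; θ_2 = 135.0007° (elbow-up)
β = atan2(-0.4998,-3.7940) = -172.4951°; ψ = atan2(3.5355,1.4644) = 67.5003°
θ_1 = β − ψ = -239.9954°
θ_3 = φ − θ_1 − θ_2 = 44.9947° (wrapped to (-180°,180°])

120.005 135.001 44.995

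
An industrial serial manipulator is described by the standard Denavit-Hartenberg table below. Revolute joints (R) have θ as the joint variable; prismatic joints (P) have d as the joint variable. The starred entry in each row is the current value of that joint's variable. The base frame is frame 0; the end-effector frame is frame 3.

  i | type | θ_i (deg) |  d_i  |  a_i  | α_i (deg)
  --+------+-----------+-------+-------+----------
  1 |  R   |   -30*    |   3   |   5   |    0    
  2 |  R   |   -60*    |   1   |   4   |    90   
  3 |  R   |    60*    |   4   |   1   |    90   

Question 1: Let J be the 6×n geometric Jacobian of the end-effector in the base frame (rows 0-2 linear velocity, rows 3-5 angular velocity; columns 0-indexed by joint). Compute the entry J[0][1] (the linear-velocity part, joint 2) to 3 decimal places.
4.500

axis z_1 = (0.0000,0.0000,1.0000); lever o_n−o_1 = (-4.0000,-4.5000,1.8660)
cross product → J_v[:, 1] = (4.5000,-4.0000,0.0000)
J_ω[:, 1] = z_1
entry J[0][1] = 4.5000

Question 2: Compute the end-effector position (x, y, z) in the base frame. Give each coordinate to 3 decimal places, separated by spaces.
0.330 -7.000 4.866

after link 1: o_1 = (4.3301, -2.5000, 3.0000)
after link 2: o_2 = (4.3301, -6.5000, 4.0000)
after link 3: o_3 = (0.3301, -7.0000, 4.8660)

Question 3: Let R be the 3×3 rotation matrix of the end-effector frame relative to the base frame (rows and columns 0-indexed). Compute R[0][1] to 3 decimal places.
End-effector y-axis (col 1 of R) = (-1.0000,-0.0000,0.0000)
R[0][1] = -1.0000

-1.000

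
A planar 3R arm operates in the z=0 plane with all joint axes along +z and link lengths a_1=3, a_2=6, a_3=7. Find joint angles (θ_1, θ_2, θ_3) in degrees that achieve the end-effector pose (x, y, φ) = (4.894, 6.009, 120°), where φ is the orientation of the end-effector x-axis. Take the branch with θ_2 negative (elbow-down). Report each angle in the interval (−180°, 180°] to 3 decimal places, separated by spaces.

wrist centre = target − a_3·(cos φ, sin φ) = (8.3940, -0.0532)
cos θ_2 = (70.4621−3²−6²)/(2·3·6) = 0.7073; θ_2 = -44.9860° (elbow-down)
β = atan2(-0.0532,8.3940) = -0.3630°; ψ = atan2(-4.2416,7.2437) = -30.3515°
θ_1 = β − ψ = 29.9885°
θ_3 = φ − θ_1 − θ_2 = 134.9975° (wrapped to (-180°,180°])

29.989 -44.986 134.997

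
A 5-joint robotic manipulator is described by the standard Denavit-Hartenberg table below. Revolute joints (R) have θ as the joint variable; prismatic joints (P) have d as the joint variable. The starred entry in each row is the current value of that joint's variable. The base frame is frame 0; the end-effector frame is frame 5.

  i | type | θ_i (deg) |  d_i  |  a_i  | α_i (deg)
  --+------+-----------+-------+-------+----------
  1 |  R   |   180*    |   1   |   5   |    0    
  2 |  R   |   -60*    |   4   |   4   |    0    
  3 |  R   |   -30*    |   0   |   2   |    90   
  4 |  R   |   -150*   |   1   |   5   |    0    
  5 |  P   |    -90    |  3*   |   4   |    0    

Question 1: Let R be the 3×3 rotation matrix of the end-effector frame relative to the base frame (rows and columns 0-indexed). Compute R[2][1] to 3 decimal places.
End-effector y-axis (col 1 of R) = (0.0000,-0.8660,-0.5000)
R[2][1] = -0.5000

-0.500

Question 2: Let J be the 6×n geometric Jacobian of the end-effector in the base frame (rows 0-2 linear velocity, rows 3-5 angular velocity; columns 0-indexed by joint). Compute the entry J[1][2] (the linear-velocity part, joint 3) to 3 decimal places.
axis z_2 = (0.0000,0.0000,1.0000); lever o_n−o_2 = (4.0000,-4.3301,0.9641)
cross product → J_v[:, 2] = (4.3301,4.0000,-0.0000)
J_ω[:, 2] = z_2
entry J[1][2] = 4.0000

4.000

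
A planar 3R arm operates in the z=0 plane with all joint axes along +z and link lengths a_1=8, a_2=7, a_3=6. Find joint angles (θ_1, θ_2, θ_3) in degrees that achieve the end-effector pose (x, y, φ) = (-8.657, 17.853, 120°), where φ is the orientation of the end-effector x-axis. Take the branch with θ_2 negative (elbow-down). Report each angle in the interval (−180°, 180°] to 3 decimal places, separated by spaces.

135.000 -44.999 29.999

wrist centre = target − a_3·(cos φ, sin φ) = (-5.6570, 12.6568)
cos θ_2 = (192.1974−8²−7²)/(2·8·7) = 0.7071; θ_2 = -44.9989° (elbow-down)
β = atan2(12.6568,-5.6570) = 114.0823°; ψ = atan2(-4.9497,12.9498) = -20.9177°
θ_1 = β − ψ = 135.0001°
θ_3 = φ − θ_1 − θ_2 = 29.9989° (wrapped to (-180°,180°])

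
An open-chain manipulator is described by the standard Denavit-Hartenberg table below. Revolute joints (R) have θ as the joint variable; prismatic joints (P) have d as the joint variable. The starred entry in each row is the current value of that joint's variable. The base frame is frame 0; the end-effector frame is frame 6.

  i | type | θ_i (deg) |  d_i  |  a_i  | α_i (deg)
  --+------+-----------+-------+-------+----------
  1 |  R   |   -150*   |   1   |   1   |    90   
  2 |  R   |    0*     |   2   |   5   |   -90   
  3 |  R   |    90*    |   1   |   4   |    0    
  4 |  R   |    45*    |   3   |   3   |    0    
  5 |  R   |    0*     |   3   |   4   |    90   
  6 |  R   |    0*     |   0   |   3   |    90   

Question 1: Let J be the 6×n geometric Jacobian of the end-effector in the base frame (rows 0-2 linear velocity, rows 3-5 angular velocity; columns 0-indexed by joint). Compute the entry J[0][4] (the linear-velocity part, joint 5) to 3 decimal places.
axis z_4 = (0.0000,0.0000,1.0000); lever o_n−o_4 = (6.7615,-1.8117,3.0000)
cross product → J_v[:, 4] = (1.8117,6.7615,-0.0000)
J_ω[:, 4] = z_4
entry J[0][4] = 1.8117

1.812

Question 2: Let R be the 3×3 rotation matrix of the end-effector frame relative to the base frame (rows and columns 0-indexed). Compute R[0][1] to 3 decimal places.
End-effector y-axis (col 1 of R) = (-0.2588,-0.9659,0.0000)
R[0][1] = -0.2588

-0.259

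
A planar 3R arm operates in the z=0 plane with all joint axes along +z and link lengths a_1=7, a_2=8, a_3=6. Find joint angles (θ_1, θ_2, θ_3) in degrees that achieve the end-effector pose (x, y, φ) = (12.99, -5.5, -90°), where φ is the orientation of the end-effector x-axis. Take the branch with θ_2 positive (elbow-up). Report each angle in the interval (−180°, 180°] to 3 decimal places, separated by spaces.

-30.003 60.006 -120.003

wrist centre = target − a_3·(cos φ, sin φ) = (12.9900, 0.5000)
cos θ_2 = (168.9901−7²−8²)/(2·7·8) = 0.4999; θ_2 = 60.0058° (elbow-up)
β = atan2(0.5000,12.9900) = 2.2043°; ψ = atan2(6.9286,10.9993) = 32.2074°
θ_1 = β − ψ = -30.0031°
θ_3 = φ − θ_1 − θ_2 = -120.0027° (wrapped to (-180°,180°])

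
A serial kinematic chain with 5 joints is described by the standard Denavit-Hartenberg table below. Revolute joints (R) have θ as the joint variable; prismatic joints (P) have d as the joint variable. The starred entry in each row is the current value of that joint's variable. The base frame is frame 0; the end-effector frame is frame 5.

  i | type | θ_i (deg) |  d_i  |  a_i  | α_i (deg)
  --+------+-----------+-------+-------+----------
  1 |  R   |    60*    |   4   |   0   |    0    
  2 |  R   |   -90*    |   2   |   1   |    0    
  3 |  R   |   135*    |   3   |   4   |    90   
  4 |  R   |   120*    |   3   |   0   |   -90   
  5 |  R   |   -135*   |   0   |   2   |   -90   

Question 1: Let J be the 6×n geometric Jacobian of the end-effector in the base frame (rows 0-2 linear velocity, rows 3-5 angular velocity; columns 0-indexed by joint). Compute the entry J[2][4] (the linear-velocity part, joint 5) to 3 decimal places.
1.225

axis z_4 = (0.2241,-0.8365,-0.5000); lever o_n−o_4 = (1.1830,1.0490,-1.2247)
cross product → J_v[:, 4] = (1.5490,-0.3170,1.2247)
J_ω[:, 4] = z_4
entry J[2][4] = 1.2247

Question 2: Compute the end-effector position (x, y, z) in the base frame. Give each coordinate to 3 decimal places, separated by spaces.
3.912 5.189 7.775

after link 1: o_1 = (0.0000, 0.0000, 4.0000)
after link 2: o_2 = (0.8660, -0.5000, 6.0000)
after link 3: o_3 = (-0.1693, 3.3637, 9.0000)
after link 4: o_4 = (2.7285, 4.1402, 9.0000)
after link 5: o_5 = (3.9115, 5.1892, 7.7753)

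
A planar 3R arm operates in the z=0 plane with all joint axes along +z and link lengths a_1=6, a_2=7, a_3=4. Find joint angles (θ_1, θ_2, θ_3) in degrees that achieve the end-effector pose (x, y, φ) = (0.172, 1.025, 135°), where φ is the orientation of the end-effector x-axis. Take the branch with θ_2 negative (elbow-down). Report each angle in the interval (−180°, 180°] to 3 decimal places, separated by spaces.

wrist centre = target − a_3·(cos φ, sin φ) = (3.0004, -1.8034)
cos θ_2 = (12.2549−6²−7²)/(2·6·7) = -0.8660; θ_2 = -149.9986° (elbow-down)
β = atan2(-1.8034,3.0004) = -31.0083°; ψ = atan2(-3.5002,-0.0621) = -91.0163°
θ_1 = β − ψ = 60.0080°
θ_3 = φ − θ_1 − θ_2 = -135.0095° (wrapped to (-180°,180°])

60.008 -149.999 -135.009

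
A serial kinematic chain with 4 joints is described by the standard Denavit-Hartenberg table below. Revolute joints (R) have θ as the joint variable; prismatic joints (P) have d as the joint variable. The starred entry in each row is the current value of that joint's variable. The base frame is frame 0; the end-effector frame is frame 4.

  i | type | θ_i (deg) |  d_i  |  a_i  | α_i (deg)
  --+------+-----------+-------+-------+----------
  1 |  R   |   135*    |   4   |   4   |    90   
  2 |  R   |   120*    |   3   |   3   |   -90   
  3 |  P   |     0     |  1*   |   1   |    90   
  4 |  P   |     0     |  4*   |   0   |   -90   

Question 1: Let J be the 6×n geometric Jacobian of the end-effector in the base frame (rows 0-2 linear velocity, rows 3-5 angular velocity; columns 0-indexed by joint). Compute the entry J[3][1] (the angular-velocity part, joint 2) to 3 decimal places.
0.707

axis z_1 = (0.7071,0.7071,0.0000); lever o_n−o_1 = (6.9763,2.9232,2.9641)
cross product → J_v[:, 1] = (2.0959,-2.0959,-2.8660)
J_ω[:, 1] = z_1
entry J[3][1] = 0.7071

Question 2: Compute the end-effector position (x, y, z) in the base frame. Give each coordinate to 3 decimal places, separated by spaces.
after link 1: o_1 = (-2.8284, 2.8284, 4.0000)
after link 2: o_2 = (0.3536, 3.8891, 6.5981)
after link 3: o_3 = (1.3195, 2.9232, 6.9641)
after link 4: o_4 = (4.1479, 5.7516, 6.9641)

4.148 5.752 6.964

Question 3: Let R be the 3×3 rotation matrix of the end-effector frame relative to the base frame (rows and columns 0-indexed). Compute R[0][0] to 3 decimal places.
End-effector x-axis (col 0 of R) = (0.3536,-0.3536,0.8660)
R[0][0] = 0.3536

0.354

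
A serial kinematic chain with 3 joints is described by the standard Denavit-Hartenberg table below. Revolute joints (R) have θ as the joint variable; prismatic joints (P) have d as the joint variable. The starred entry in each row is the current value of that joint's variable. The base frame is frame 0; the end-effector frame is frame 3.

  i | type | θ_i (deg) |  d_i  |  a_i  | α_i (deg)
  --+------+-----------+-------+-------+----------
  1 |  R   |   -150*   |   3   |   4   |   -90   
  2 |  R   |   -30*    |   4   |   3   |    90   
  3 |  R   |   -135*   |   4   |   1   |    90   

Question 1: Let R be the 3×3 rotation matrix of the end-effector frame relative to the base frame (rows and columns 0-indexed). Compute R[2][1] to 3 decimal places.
End-effector y-axis (col 1 of R) = (0.4330,0.2500,0.8660)
R[2][1] = 0.8660

0.866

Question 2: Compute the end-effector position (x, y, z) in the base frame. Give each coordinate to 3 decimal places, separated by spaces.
-1.805 -4.845 7.611

after link 1: o_1 = (-3.4641, -2.0000, 3.0000)
after link 2: o_2 = (-3.7141, -6.7631, 4.5000)
after link 3: o_3 = (-1.8053, -4.8446, 7.6105)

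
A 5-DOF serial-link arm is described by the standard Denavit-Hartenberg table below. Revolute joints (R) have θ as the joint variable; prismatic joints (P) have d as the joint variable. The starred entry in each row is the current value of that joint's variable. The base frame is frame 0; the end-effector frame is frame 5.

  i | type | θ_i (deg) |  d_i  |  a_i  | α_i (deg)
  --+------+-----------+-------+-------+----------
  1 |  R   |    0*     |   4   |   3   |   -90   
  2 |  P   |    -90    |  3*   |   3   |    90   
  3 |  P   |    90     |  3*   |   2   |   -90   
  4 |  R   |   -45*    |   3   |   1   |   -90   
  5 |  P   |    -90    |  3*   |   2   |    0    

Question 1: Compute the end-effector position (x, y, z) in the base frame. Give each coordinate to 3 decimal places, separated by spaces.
after link 1: o_1 = (3.0000, 0.0000, 4.0000)
after link 2: o_2 = (3.0000, 3.0000, 7.0000)
after link 3: o_3 = (0.0000, 5.0000, 7.0000)
after link 4: o_4 = (-0.7071, 5.7071, 4.0000)
after link 5: o_5 = (1.4142, 7.8284, 2.0000)

1.414 7.828 2.000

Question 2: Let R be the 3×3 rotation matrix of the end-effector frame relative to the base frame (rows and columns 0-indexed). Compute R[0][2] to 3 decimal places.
0.707

End-effector z-axis (col 2 of R) = (0.7071,0.7071,-0.0000)
R[0][2] = 0.7071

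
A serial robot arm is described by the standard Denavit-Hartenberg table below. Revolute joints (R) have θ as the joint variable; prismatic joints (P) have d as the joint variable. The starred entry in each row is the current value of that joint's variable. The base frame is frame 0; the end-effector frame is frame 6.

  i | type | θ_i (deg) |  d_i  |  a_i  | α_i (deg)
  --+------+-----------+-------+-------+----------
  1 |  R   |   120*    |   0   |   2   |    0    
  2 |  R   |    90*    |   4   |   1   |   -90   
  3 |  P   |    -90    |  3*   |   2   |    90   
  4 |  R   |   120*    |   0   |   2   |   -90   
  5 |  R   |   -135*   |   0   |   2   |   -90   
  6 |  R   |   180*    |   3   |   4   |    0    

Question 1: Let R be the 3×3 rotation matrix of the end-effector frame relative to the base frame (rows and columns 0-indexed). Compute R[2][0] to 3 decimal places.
End-effector x-axis (col 0 of R) = (-0.3062,-0.8839,-0.3536)
R[2][0] = -0.3536

-0.354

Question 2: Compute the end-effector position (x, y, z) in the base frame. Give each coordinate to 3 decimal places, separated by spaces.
after link 1: o_1 = (-1.0000, 1.7321, 0.0000)
after link 2: o_2 = (-1.8660, 1.2321, 4.0000)
after link 3: o_3 = (-0.3660, -1.3660, 6.0000)
after link 4: o_4 = (0.5000, -2.8660, 5.0000)
after link 5: o_5 = (1.1124, -1.0983, 5.7071)
after link 6: o_6 = (2.6433, -5.1641, 3.2322)

2.643 -5.164 3.232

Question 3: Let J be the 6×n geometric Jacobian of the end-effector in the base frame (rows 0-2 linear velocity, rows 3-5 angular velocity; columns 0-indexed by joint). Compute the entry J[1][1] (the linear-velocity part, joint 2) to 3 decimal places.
axis z_1 = (0.0000,0.0000,1.0000); lever o_n−o_1 = (3.6433,-6.8962,3.2322)
cross product → J_v[:, 1] = (6.8962,3.6433,-0.0000)
J_ω[:, 1] = z_1
entry J[1][1] = 3.6433

3.643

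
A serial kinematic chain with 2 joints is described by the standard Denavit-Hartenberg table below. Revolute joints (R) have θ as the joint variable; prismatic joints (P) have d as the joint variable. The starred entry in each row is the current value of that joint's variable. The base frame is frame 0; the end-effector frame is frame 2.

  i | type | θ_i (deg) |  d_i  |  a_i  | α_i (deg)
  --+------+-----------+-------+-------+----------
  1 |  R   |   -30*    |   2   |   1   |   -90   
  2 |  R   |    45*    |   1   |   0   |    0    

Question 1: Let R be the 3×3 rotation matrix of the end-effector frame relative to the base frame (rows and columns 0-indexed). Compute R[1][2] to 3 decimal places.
0.866

End-effector z-axis (col 2 of R) = (0.5000,0.8660,0.0000)
R[1][2] = 0.8660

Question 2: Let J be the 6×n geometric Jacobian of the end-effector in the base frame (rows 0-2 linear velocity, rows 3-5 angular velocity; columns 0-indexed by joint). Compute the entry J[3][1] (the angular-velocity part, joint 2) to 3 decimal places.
0.500

axis z_1 = (0.5000,0.8660,0.0000); lever o_n−o_1 = (0.5000,0.8660,0.0000)
cross product → J_v[:, 1] = (-0.0000,0.0000,0.0000)
J_ω[:, 1] = z_1
entry J[3][1] = 0.5000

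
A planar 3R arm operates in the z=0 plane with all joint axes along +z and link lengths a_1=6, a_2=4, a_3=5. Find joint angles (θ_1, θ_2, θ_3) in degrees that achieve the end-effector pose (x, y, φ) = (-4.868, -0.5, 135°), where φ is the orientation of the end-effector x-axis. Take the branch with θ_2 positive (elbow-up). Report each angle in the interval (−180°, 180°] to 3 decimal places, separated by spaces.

-149.999 134.996 150.003

wrist centre = target − a_3·(cos φ, sin φ) = (-1.3325, -4.0355)
cos θ_2 = (18.0610−6²−4²)/(2·6·4) = -0.7071; θ_2 = 134.9964° (elbow-up)
β = atan2(-4.0355,-1.3325) = -108.2724°; ψ = atan2(2.8286,3.1717) = 41.7270°
θ_1 = β − ψ = -149.9993°
θ_3 = φ − θ_1 − θ_2 = 150.0029° (wrapped to (-180°,180°])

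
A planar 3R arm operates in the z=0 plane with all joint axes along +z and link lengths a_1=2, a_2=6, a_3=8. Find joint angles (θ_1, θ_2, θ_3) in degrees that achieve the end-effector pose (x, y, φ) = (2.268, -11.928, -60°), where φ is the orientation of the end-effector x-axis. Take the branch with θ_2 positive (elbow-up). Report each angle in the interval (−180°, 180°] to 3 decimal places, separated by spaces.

149.993 120.006 30.001

wrist centre = target − a_3·(cos φ, sin φ) = (-1.7320, -4.9998)
cos θ_2 = (27.9978−2²−6²)/(2·2·6) = -0.5001; θ_2 = 120.0061° (elbow-up)
β = atan2(-4.9998,-1.7320) = -109.1068°; ψ = atan2(5.1958,-1.0006) = 100.8999°
θ_1 = β − ψ = -210.0067°
θ_3 = φ − θ_1 − θ_2 = 30.0006° (wrapped to (-180°,180°])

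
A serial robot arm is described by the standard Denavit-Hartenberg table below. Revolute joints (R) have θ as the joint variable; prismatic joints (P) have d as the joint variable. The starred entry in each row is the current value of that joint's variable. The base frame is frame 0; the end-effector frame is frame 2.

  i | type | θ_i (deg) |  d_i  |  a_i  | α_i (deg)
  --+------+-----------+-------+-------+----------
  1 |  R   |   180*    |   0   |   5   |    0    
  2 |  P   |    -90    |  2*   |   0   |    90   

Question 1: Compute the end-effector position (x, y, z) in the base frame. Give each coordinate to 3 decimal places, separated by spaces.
-5.000 0.000 2.000

after link 1: o_1 = (-5.0000, 0.0000, 0.0000)
after link 2: o_2 = (-5.0000, 0.0000, 2.0000)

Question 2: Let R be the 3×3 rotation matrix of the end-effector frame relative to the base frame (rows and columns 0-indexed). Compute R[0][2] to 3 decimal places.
End-effector z-axis (col 2 of R) = (1.0000,-0.0000,0.0000)
R[0][2] = 1.0000

1.000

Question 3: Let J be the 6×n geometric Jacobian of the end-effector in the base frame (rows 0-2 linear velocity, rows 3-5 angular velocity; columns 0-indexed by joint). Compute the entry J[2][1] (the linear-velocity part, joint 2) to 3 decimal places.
1.000

prismatic axis z_1 = (0.0000,0.0000,1.0000)
J_v[:, 1] = z_1; J_ω[:, 1] = (0,0,0)
entry J[2][1] = 1.0000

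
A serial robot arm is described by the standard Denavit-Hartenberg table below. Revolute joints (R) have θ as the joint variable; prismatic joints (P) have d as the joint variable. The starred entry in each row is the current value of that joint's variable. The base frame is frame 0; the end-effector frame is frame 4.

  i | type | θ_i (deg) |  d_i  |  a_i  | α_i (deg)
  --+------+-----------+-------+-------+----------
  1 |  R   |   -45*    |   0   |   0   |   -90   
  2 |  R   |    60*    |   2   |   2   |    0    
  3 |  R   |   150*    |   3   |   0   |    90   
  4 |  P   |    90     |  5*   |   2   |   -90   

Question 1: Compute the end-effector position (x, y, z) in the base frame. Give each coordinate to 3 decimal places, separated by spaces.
3.889 6.010 -6.062

after link 1: o_1 = (0.0000, 0.0000, 0.0000)
after link 2: o_2 = (2.1213, 0.7071, -1.7321)
after link 3: o_3 = (4.2426, 2.8284, -1.7321)
after link 4: o_4 = (3.8891, 6.0104, -6.0622)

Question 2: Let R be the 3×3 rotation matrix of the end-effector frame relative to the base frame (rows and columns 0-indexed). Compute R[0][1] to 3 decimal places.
0.354

End-effector y-axis (col 1 of R) = (0.3536,-0.3536,0.8660)
R[0][1] = 0.3536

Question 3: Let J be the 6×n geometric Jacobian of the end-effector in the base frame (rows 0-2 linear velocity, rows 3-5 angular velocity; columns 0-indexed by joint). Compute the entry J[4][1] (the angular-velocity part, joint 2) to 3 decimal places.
0.707

axis z_1 = (0.7071,0.7071,0.0000); lever o_n−o_1 = (3.8891,6.0104,-6.0622)
cross product → J_v[:, 1] = (-4.2866,4.2866,1.5000)
J_ω[:, 1] = z_1
entry J[4][1] = 0.7071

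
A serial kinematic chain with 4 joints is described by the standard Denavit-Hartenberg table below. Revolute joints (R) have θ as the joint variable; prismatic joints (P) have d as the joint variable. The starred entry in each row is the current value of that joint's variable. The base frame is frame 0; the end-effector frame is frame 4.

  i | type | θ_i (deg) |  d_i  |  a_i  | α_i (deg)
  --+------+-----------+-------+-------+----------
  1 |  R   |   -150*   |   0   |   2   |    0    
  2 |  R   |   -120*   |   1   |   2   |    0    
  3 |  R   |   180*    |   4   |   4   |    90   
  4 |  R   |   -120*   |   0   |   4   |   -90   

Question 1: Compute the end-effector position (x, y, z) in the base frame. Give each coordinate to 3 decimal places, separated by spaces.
after link 1: o_1 = (-1.7321, -1.0000, 0.0000)
after link 2: o_2 = (-1.7321, 1.0000, 1.0000)
after link 3: o_3 = (-1.7321, -3.0000, 5.0000)
after link 4: o_4 = (-1.7321, -1.0000, 1.5359)

-1.732 -1.000 1.536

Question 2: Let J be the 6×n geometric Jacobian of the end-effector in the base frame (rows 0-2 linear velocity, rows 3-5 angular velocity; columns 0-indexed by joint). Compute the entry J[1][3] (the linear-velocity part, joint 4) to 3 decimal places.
-3.464

axis z_3 = (-1.0000,0.0000,0.0000); lever o_n−o_3 = (-0.0000,2.0000,-3.4641)
cross product → J_v[:, 3] = (-0.0000,-3.4641,-2.0000)
J_ω[:, 3] = z_3
entry J[1][3] = -3.4641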